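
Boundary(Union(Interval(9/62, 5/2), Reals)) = EmptySet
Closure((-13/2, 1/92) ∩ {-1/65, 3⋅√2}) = {-1/65}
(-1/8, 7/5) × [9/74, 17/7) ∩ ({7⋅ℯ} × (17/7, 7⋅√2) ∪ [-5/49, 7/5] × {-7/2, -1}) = ∅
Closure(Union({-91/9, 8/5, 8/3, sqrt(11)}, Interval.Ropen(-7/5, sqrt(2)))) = Union({-91/9, 8/5, 8/3, sqrt(11)}, Interval(-7/5, sqrt(2)))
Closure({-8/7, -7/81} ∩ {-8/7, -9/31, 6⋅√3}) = {-8/7}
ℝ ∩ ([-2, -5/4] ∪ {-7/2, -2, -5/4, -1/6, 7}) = {-7/2, -1/6, 7} ∪ [-2, -5/4]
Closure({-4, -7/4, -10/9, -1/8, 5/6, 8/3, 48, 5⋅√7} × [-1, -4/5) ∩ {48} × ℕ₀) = ∅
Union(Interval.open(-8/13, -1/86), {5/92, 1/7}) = Union({5/92, 1/7}, Interval.open(-8/13, -1/86))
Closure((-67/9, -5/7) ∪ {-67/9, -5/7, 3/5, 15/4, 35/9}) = [-67/9, -5/7] ∪ {3/5, 15/4, 35/9}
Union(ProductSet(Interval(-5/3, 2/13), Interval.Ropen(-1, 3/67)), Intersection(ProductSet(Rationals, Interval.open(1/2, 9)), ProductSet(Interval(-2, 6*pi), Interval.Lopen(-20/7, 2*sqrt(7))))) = Union(ProductSet(Intersection(Interval(-2, 6*pi), Rationals), Interval.Lopen(1/2, 2*sqrt(7))), ProductSet(Interval(-5/3, 2/13), Interval.Ropen(-1, 3/67)))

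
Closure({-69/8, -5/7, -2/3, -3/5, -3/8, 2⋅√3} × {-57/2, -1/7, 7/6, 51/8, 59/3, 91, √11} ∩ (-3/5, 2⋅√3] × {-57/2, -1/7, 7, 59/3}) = {-3/8, 2⋅√3} × {-57/2, -1/7, 59/3}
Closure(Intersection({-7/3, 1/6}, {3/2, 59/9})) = EmptySet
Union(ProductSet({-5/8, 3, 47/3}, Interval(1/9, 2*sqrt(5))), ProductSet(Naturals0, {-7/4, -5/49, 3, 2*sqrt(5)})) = Union(ProductSet({-5/8, 3, 47/3}, Interval(1/9, 2*sqrt(5))), ProductSet(Naturals0, {-7/4, -5/49, 3, 2*sqrt(5)}))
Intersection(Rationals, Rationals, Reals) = Rationals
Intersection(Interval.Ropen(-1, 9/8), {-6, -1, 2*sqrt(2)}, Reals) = {-1}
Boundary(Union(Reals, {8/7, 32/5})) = EmptySet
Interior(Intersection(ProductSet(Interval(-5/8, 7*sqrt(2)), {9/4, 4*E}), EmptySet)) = EmptySet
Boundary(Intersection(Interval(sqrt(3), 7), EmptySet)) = EmptySet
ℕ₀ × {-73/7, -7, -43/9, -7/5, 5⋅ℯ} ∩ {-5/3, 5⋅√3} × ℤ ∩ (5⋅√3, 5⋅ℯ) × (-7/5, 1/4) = ∅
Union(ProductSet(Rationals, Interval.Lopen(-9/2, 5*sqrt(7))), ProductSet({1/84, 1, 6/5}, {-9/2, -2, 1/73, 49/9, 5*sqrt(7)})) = Union(ProductSet({1/84, 1, 6/5}, {-9/2, -2, 1/73, 49/9, 5*sqrt(7)}), ProductSet(Rationals, Interval.Lopen(-9/2, 5*sqrt(7))))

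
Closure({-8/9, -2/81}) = {-8/9, -2/81}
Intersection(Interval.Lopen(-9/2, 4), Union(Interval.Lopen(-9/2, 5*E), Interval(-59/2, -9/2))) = Interval.Lopen(-9/2, 4)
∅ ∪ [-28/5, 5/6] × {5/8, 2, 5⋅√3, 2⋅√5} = [-28/5, 5/6] × {5/8, 2, 5⋅√3, 2⋅√5}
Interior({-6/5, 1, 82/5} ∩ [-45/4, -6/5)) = ∅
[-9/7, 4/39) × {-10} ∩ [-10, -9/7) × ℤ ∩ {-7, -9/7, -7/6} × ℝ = ∅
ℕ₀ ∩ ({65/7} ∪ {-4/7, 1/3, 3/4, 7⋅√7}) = ∅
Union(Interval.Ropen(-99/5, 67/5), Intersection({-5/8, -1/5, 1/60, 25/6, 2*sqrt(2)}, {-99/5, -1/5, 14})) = Interval.Ropen(-99/5, 67/5)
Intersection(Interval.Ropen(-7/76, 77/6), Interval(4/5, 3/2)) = Interval(4/5, 3/2)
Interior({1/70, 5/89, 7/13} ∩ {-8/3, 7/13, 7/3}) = ∅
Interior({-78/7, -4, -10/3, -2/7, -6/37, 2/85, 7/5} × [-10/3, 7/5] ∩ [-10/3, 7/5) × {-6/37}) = ∅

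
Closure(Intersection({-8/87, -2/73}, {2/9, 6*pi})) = EmptySet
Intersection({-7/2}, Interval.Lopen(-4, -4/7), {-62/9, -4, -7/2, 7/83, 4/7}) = {-7/2}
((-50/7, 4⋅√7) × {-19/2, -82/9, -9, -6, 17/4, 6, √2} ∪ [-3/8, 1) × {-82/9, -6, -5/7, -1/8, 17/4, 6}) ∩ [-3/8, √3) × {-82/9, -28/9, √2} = [-3/8, √3) × {-82/9, √2}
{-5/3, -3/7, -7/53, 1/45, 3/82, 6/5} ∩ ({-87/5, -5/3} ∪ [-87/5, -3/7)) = {-5/3}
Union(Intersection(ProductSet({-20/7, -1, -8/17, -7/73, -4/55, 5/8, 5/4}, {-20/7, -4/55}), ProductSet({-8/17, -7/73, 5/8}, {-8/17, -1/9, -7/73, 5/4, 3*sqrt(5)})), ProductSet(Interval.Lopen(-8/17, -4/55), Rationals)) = ProductSet(Interval.Lopen(-8/17, -4/55), Rationals)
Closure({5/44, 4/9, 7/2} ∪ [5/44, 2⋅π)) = [5/44, 2⋅π]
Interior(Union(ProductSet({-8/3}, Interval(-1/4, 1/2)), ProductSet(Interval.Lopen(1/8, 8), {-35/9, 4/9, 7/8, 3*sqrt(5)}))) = EmptySet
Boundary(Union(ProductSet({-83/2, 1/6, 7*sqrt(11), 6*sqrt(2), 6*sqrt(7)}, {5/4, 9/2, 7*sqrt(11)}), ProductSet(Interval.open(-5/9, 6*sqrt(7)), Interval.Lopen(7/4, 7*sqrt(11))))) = Union(ProductSet({-5/9, 6*sqrt(7)}, Interval(7/4, 7*sqrt(11))), ProductSet({-83/2, 7*sqrt(11), 6*sqrt(7)}, {5/4, 9/2, 7*sqrt(11)}), ProductSet({-83/2, 1/6, 7*sqrt(11), 6*sqrt(2), 6*sqrt(7)}, {5/4, 7*sqrt(11)}), ProductSet(Interval(-5/9, 6*sqrt(7)), {7/4, 7*sqrt(11)}))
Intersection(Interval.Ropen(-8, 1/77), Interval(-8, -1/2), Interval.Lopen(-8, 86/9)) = Interval.Lopen(-8, -1/2)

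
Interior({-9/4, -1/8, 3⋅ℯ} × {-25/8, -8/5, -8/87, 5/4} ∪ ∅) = ∅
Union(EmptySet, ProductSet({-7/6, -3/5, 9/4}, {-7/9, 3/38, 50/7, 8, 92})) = ProductSet({-7/6, -3/5, 9/4}, {-7/9, 3/38, 50/7, 8, 92})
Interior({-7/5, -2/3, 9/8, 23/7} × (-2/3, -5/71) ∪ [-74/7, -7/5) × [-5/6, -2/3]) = (-74/7, -7/5) × (-5/6, -2/3)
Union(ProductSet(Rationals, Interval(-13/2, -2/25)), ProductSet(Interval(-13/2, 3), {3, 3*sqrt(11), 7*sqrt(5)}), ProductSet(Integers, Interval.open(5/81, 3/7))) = Union(ProductSet(Integers, Interval.open(5/81, 3/7)), ProductSet(Interval(-13/2, 3), {3, 3*sqrt(11), 7*sqrt(5)}), ProductSet(Rationals, Interval(-13/2, -2/25)))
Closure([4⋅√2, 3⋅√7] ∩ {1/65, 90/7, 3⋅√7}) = {3⋅√7}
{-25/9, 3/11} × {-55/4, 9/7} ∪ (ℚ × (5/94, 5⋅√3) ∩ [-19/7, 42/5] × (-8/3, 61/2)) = ({-25/9, 3/11} × {-55/4, 9/7}) ∪ ((ℚ ∩ [-19/7, 42/5]) × (5/94, 5⋅√3))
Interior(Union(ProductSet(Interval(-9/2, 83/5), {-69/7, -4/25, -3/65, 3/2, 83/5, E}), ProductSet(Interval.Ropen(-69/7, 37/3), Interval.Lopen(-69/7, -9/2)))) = ProductSet(Interval.open(-69/7, 37/3), Interval.open(-69/7, -9/2))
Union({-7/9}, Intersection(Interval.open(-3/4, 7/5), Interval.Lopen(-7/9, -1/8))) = Union({-7/9}, Interval.Lopen(-3/4, -1/8))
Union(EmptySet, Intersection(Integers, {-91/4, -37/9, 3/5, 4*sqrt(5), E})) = EmptySet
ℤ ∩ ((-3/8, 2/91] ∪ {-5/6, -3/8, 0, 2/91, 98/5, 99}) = {0} ∪ {99}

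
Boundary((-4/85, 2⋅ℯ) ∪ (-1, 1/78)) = {-1, 2⋅ℯ}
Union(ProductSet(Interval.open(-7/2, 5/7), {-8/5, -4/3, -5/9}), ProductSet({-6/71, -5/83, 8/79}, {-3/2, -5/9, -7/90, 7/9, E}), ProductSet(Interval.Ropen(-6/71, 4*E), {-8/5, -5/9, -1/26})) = Union(ProductSet({-6/71, -5/83, 8/79}, {-3/2, -5/9, -7/90, 7/9, E}), ProductSet(Interval.open(-7/2, 5/7), {-8/5, -4/3, -5/9}), ProductSet(Interval.Ropen(-6/71, 4*E), {-8/5, -5/9, -1/26}))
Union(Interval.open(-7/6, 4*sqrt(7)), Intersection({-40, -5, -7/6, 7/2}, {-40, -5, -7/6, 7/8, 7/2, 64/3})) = Union({-40, -5}, Interval.Ropen(-7/6, 4*sqrt(7)))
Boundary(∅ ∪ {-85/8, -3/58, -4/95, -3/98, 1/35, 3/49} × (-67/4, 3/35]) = {-85/8, -3/58, -4/95, -3/98, 1/35, 3/49} × [-67/4, 3/35]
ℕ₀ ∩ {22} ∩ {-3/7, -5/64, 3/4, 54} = ∅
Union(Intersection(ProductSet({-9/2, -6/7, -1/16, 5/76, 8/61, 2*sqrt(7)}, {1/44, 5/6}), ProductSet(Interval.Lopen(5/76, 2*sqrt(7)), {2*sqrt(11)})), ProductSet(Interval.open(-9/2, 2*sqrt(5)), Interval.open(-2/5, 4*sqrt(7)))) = ProductSet(Interval.open(-9/2, 2*sqrt(5)), Interval.open(-2/5, 4*sqrt(7)))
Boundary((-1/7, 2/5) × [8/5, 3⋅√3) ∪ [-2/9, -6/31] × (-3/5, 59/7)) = ({-2/9, -6/31} × [-3/5, 59/7]) ∪ ([-2/9, -6/31] × {-3/5, 59/7}) ∪ ({-1/7, 2/5} × [8/5, 3⋅√3]) ∪ ([-1/7, 2/5] × {8/5, 3⋅√3})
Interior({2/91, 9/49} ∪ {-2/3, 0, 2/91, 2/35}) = ∅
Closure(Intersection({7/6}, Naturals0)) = EmptySet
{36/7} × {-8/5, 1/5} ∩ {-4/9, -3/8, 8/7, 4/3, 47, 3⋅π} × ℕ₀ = ∅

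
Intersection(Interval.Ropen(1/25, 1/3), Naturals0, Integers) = EmptySet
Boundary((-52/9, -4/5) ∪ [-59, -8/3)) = {-59, -4/5}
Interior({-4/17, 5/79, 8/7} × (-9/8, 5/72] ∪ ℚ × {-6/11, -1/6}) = ∅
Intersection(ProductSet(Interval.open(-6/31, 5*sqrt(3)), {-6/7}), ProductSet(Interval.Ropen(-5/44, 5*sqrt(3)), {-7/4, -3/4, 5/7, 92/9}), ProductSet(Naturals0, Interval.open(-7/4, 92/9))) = EmptySet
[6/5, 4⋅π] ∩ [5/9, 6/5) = ∅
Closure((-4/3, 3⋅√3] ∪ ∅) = [-4/3, 3⋅√3]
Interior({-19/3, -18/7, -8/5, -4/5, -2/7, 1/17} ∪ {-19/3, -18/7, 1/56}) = ∅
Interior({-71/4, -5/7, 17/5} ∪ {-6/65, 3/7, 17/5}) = ∅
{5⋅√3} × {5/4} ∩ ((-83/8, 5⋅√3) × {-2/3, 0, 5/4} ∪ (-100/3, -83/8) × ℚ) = ∅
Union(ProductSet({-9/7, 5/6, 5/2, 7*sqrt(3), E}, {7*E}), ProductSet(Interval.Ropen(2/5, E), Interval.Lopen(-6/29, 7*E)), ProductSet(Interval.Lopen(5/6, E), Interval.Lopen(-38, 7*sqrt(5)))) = Union(ProductSet({-9/7, 5/6, 5/2, 7*sqrt(3), E}, {7*E}), ProductSet(Interval.Ropen(2/5, E), Interval.Lopen(-6/29, 7*E)), ProductSet(Interval.Lopen(5/6, E), Interval.Lopen(-38, 7*sqrt(5))))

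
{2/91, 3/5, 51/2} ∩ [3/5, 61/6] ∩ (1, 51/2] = ∅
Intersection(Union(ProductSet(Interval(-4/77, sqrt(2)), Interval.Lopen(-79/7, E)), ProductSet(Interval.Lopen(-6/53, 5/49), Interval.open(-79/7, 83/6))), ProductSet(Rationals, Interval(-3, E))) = ProductSet(Union(Intersection(Interval.Lopen(-6/53, 5/49), Rationals), Intersection(Interval(-4/77, sqrt(2)), Rationals)), Interval(-3, E))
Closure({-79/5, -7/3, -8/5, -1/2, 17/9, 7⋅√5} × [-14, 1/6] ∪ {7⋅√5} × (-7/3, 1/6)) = {-79/5, -7/3, -8/5, -1/2, 17/9, 7⋅√5} × [-14, 1/6]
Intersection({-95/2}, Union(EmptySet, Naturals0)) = EmptySet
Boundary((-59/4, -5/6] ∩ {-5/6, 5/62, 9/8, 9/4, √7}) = {-5/6}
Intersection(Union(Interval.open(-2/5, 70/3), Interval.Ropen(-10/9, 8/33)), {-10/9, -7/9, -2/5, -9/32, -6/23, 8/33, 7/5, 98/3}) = {-10/9, -7/9, -2/5, -9/32, -6/23, 8/33, 7/5}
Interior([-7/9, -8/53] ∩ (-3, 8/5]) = (-7/9, -8/53)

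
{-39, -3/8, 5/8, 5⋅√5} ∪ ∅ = {-39, -3/8, 5/8, 5⋅√5}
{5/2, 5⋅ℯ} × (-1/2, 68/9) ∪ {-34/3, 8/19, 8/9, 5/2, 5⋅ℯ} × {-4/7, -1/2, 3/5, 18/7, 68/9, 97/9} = ({5/2, 5⋅ℯ} × (-1/2, 68/9)) ∪ ({-34/3, 8/19, 8/9, 5/2, 5⋅ℯ} × {-4/7, -1/2, 3/5, 18/7, 68/9, 97/9})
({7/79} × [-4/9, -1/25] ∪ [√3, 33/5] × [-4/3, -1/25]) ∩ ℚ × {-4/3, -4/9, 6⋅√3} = ({7/79} × {-4/9}) ∪ ((ℚ ∩ [√3, 33/5]) × {-4/3, -4/9})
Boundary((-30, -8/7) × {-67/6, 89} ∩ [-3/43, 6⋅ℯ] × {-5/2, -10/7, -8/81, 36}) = ∅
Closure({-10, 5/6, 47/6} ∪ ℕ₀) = {-10, 5/6, 47/6} ∪ ℕ₀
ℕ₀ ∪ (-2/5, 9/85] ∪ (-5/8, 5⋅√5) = (-5/8, 5⋅√5) ∪ ℕ₀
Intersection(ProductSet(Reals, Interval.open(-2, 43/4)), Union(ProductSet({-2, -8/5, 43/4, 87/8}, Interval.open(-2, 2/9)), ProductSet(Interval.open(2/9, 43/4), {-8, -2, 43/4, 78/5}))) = ProductSet({-2, -8/5, 43/4, 87/8}, Interval.open(-2, 2/9))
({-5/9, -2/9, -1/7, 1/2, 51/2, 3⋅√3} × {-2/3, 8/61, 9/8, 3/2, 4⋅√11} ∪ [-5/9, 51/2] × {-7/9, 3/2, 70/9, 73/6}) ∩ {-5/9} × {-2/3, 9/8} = {-5/9} × {-2/3, 9/8}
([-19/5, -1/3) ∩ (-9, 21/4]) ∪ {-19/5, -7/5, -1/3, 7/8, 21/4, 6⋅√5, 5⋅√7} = [-19/5, -1/3] ∪ {7/8, 21/4, 6⋅√5, 5⋅√7}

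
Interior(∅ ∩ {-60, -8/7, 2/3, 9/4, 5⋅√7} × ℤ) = ∅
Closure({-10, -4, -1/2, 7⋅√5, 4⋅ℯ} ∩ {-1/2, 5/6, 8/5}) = {-1/2}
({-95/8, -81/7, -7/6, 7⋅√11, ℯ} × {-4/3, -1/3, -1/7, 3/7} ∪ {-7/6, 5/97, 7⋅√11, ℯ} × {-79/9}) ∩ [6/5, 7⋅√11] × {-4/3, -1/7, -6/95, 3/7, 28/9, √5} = {7⋅√11, ℯ} × {-4/3, -1/7, 3/7}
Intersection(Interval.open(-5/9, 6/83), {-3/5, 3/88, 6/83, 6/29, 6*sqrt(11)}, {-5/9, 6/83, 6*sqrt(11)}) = EmptySet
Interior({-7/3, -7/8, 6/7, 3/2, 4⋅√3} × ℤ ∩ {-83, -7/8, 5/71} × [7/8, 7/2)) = ∅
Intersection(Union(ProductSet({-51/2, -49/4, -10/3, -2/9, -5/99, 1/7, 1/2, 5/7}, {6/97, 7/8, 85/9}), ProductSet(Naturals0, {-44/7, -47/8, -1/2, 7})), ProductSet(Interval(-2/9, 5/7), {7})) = ProductSet(Range(0, 1, 1), {7})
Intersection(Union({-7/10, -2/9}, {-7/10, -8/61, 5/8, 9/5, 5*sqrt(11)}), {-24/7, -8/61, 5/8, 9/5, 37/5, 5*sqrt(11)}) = {-8/61, 5/8, 9/5, 5*sqrt(11)}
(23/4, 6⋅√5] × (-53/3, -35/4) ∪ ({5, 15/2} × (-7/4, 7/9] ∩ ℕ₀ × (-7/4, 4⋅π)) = ({5} × (-7/4, 7/9]) ∪ ((23/4, 6⋅√5] × (-53/3, -35/4))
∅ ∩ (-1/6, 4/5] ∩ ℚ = ∅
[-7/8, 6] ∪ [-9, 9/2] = [-9, 6]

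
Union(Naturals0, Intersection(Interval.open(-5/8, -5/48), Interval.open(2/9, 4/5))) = Naturals0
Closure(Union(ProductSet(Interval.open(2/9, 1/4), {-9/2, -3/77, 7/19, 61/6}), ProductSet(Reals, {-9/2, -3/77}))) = Union(ProductSet(Interval(2/9, 1/4), {-9/2, -3/77, 7/19, 61/6}), ProductSet(Reals, {-9/2, -3/77}))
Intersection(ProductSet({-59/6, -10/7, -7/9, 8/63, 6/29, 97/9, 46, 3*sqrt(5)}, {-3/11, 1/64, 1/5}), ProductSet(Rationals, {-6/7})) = EmptySet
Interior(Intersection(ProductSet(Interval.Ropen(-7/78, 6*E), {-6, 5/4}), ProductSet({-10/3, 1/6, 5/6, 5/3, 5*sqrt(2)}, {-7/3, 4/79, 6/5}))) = EmptySet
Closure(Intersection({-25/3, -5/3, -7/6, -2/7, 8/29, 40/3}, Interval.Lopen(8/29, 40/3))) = {40/3}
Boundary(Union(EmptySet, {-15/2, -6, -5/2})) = {-15/2, -6, -5/2}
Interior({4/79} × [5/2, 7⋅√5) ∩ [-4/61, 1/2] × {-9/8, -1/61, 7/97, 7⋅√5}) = ∅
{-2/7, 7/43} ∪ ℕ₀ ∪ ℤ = ℤ ∪ {-2/7, 7/43}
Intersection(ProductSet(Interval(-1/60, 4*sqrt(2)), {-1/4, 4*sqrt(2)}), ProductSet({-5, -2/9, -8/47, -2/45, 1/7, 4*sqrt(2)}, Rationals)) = ProductSet({1/7, 4*sqrt(2)}, {-1/4})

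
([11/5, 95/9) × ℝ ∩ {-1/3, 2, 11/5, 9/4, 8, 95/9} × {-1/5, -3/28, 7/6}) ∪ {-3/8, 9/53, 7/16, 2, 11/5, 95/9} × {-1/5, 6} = ({11/5, 9/4, 8} × {-1/5, -3/28, 7/6}) ∪ ({-3/8, 9/53, 7/16, 2, 11/5, 95/9} × {-1/5, 6})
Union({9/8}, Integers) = Union({9/8}, Integers)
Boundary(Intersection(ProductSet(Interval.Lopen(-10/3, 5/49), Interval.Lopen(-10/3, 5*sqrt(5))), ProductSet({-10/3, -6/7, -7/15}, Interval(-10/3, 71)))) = ProductSet({-6/7, -7/15}, Interval(-10/3, 5*sqrt(5)))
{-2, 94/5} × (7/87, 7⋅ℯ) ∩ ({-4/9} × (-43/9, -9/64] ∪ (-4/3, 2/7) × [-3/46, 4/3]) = ∅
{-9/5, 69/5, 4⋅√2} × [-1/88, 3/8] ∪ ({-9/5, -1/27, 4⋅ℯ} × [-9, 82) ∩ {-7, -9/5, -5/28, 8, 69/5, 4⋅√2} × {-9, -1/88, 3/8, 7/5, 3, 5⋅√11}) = ({-9/5} × {-9, -1/88, 3/8, 7/5, 3, 5⋅√11}) ∪ ({-9/5, 69/5, 4⋅√2} × [-1/88, 3/8])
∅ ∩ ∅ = ∅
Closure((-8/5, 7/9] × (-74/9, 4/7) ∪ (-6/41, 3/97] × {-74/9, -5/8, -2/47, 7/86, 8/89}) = ({-8/5, 7/9} × [-74/9, 4/7]) ∪ ([-8/5, 7/9] × {-74/9, 4/7}) ∪ ((-8/5, 7/9] × (-74/9, 4/7)) ∪ ((-6/41, 3/97] × {-74/9, -5/8, -2/47, 7/86, 8/89})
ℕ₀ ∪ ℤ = ℤ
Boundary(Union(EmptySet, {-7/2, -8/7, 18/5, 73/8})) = {-7/2, -8/7, 18/5, 73/8}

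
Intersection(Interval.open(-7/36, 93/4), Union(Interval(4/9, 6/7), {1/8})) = Union({1/8}, Interval(4/9, 6/7))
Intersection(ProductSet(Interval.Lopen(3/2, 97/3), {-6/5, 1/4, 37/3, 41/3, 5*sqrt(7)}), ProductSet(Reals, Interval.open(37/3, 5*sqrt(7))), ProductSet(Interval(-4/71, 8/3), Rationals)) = EmptySet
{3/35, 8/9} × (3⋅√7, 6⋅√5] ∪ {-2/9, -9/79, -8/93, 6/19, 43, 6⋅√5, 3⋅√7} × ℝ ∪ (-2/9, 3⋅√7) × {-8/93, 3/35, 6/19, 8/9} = ((-2/9, 3⋅√7) × {-8/93, 3/35, 6/19, 8/9}) ∪ ({3/35, 8/9} × (3⋅√7, 6⋅√5]) ∪ ({-2/9, -9/79, -8/93, 6/19, 43, 6⋅√5, 3⋅√7} × ℝ)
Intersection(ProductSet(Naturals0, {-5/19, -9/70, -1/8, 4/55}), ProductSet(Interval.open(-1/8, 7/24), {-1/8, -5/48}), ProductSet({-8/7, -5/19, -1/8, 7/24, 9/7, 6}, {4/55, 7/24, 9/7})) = EmptySet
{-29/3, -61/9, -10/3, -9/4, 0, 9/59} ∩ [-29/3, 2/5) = {-29/3, -61/9, -10/3, -9/4, 0, 9/59}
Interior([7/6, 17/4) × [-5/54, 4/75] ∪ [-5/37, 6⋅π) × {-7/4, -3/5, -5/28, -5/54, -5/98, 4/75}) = (7/6, 17/4) × (-5/54, 4/75)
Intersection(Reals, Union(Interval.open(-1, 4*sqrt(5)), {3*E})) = Interval.open(-1, 4*sqrt(5))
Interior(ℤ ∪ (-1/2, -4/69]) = (ℤ \ ({-1/2, -4/69} ∪ (ℤ \ (-1/2, -4/69)))) ∪ ((-1/2, -4/69) \ ℤ \ (-1/2, -4/69))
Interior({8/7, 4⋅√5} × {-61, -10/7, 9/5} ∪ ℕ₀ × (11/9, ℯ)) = ∅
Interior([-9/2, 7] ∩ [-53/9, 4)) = (-9/2, 4)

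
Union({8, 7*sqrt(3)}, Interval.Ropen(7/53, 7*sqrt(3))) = Interval(7/53, 7*sqrt(3))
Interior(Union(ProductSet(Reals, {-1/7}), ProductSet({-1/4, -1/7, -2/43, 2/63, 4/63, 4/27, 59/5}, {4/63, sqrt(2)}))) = EmptySet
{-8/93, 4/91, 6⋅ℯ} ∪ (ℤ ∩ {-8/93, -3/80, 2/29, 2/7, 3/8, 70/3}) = {-8/93, 4/91, 6⋅ℯ}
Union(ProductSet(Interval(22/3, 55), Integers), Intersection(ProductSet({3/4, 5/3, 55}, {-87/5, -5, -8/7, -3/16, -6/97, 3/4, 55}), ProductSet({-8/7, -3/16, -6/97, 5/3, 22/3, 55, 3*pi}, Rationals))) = Union(ProductSet({5/3, 55}, {-87/5, -5, -8/7, -3/16, -6/97, 3/4, 55}), ProductSet(Interval(22/3, 55), Integers))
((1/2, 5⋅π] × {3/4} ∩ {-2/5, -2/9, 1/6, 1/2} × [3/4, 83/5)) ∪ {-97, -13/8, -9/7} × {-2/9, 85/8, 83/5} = {-97, -13/8, -9/7} × {-2/9, 85/8, 83/5}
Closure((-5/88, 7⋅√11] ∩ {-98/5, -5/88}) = ∅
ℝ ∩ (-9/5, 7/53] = (-9/5, 7/53]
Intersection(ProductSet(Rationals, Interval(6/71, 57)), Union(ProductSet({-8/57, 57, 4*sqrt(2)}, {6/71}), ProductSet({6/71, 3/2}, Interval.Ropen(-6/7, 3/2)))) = Union(ProductSet({-8/57, 57}, {6/71}), ProductSet({6/71, 3/2}, Interval.Ropen(6/71, 3/2)))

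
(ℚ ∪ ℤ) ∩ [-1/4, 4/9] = ℚ ∩ [-1/4, 4/9]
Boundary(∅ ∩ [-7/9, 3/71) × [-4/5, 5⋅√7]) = ∅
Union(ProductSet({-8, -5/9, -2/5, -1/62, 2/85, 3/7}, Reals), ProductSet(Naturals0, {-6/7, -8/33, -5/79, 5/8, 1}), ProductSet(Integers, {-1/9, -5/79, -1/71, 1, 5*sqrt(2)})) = Union(ProductSet({-8, -5/9, -2/5, -1/62, 2/85, 3/7}, Reals), ProductSet(Integers, {-1/9, -5/79, -1/71, 1, 5*sqrt(2)}), ProductSet(Naturals0, {-6/7, -8/33, -5/79, 5/8, 1}))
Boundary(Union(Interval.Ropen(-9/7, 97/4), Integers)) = Union(Complement(Integers, Interval.open(-9/7, 97/4)), {-9/7, 97/4})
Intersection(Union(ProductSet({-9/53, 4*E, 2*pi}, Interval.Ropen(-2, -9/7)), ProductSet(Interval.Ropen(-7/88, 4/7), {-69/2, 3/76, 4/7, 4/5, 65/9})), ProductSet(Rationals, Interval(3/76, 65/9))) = ProductSet(Intersection(Interval.Ropen(-7/88, 4/7), Rationals), {3/76, 4/7, 4/5, 65/9})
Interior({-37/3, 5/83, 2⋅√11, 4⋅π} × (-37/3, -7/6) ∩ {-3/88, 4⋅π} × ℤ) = ∅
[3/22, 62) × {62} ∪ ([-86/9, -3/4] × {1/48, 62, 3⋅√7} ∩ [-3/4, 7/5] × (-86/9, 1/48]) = ({-3/4} × {1/48}) ∪ ([3/22, 62) × {62})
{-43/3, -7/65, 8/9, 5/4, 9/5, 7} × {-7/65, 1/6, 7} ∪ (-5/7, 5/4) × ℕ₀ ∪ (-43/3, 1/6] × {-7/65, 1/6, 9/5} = ((-5/7, 5/4) × ℕ₀) ∪ ((-43/3, 1/6] × {-7/65, 1/6, 9/5}) ∪ ({-43/3, -7/65, 8/9, 5/4, 9/5, 7} × {-7/65, 1/6, 7})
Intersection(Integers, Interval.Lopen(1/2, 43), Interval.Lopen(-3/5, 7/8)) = EmptySet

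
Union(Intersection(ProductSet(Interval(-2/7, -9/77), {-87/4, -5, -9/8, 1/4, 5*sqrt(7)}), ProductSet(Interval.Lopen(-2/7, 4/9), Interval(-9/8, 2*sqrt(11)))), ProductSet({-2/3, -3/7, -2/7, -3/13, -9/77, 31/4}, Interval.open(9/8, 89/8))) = Union(ProductSet({-2/3, -3/7, -2/7, -3/13, -9/77, 31/4}, Interval.open(9/8, 89/8)), ProductSet(Interval.Lopen(-2/7, -9/77), {-9/8, 1/4}))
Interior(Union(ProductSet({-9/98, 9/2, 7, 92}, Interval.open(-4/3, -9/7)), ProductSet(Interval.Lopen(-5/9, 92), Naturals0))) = EmptySet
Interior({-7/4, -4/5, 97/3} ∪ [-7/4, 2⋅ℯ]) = (-7/4, 2⋅ℯ)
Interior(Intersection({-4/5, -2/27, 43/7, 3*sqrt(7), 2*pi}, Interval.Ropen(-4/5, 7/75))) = EmptySet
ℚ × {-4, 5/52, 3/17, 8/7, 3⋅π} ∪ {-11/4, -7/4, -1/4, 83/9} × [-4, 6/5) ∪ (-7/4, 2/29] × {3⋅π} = ((-7/4, 2/29] × {3⋅π}) ∪ (ℚ × {-4, 5/52, 3/17, 8/7, 3⋅π}) ∪ ({-11/4, -7/4, -1/4, 83/9} × [-4, 6/5))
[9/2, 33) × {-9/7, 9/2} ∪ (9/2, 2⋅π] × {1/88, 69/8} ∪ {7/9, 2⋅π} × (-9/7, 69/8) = ([9/2, 33) × {-9/7, 9/2}) ∪ ({7/9, 2⋅π} × (-9/7, 69/8)) ∪ ((9/2, 2⋅π] × {1/88, 69/8})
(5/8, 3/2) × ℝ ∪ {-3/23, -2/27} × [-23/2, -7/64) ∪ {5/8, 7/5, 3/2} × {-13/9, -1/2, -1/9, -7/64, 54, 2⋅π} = ((5/8, 3/2) × ℝ) ∪ ({-3/23, -2/27} × [-23/2, -7/64)) ∪ ({5/8, 7/5, 3/2} × {-13/9, -1/2, -1/9, -7/64, 54, 2⋅π})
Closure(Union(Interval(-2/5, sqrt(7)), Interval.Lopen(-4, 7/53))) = Interval(-4, sqrt(7))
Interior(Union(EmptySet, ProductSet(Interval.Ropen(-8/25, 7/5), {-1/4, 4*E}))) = EmptySet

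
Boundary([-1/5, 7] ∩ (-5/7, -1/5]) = {-1/5}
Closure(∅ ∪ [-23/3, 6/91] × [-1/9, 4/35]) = [-23/3, 6/91] × [-1/9, 4/35]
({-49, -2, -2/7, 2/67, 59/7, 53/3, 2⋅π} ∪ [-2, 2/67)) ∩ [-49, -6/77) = {-49} ∪ [-2, -6/77)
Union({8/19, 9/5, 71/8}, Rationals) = Rationals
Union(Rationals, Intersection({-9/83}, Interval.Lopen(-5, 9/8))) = Rationals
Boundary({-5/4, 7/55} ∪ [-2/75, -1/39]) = {-5/4, -2/75, -1/39, 7/55}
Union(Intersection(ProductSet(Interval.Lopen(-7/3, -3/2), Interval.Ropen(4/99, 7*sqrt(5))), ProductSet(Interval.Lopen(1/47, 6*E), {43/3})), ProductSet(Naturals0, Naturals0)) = ProductSet(Naturals0, Naturals0)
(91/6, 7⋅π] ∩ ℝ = (91/6, 7⋅π]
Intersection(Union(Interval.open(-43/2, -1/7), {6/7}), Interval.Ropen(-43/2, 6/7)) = Interval.open(-43/2, -1/7)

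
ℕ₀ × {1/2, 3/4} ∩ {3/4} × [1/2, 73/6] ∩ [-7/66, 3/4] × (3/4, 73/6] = ∅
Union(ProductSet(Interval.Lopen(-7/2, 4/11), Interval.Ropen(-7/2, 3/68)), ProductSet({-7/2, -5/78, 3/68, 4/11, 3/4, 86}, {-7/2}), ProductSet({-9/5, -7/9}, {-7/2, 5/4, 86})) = Union(ProductSet({-9/5, -7/9}, {-7/2, 5/4, 86}), ProductSet({-7/2, -5/78, 3/68, 4/11, 3/4, 86}, {-7/2}), ProductSet(Interval.Lopen(-7/2, 4/11), Interval.Ropen(-7/2, 3/68)))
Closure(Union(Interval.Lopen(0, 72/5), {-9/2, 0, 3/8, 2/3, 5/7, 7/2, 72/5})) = Union({-9/2}, Interval(0, 72/5))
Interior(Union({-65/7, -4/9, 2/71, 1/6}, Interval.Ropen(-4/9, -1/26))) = Interval.open(-4/9, -1/26)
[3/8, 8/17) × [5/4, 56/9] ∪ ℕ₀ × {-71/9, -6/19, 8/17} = (ℕ₀ × {-71/9, -6/19, 8/17}) ∪ ([3/8, 8/17) × [5/4, 56/9])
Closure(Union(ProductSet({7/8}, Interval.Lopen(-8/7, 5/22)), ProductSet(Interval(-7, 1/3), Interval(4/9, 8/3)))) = Union(ProductSet({7/8}, Interval(-8/7, 5/22)), ProductSet(Interval(-7, 1/3), Interval(4/9, 8/3)))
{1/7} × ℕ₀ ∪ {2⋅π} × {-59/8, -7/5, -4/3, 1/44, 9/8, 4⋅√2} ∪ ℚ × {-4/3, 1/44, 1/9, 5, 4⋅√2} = ({1/7} × ℕ₀) ∪ (ℚ × {-4/3, 1/44, 1/9, 5, 4⋅√2}) ∪ ({2⋅π} × {-59/8, -7/5, -4/3, 1/44, 9/8, 4⋅√2})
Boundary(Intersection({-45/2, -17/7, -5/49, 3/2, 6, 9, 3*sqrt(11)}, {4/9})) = EmptySet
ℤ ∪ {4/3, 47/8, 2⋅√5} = ℤ ∪ {4/3, 47/8, 2⋅√5}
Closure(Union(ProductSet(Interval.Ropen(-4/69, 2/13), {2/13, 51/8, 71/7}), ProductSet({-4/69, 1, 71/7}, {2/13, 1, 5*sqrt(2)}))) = Union(ProductSet({-4/69, 1, 71/7}, {2/13, 1, 5*sqrt(2)}), ProductSet(Interval(-4/69, 2/13), {2/13, 51/8, 71/7}))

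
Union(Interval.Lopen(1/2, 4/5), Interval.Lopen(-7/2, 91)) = Interval.Lopen(-7/2, 91)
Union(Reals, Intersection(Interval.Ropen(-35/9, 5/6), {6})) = Reals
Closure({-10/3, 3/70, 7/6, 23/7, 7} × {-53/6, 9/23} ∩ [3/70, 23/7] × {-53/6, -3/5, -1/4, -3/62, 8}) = {3/70, 7/6, 23/7} × {-53/6}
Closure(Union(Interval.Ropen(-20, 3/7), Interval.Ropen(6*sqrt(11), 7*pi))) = Union(Interval(-20, 3/7), Interval(6*sqrt(11), 7*pi))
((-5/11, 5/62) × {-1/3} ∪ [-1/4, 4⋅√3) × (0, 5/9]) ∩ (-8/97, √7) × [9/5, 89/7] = ∅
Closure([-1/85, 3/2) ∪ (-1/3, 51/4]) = [-1/3, 51/4]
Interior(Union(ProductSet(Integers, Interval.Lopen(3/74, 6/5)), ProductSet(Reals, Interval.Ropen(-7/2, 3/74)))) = ProductSet(Reals, Interval.open(-7/2, 3/74))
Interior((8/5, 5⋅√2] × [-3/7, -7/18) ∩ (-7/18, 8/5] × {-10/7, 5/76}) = ∅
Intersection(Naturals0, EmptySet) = EmptySet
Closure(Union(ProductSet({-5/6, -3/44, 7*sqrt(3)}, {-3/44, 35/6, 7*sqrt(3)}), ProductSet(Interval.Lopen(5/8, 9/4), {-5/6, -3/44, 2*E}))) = Union(ProductSet({-5/6, -3/44, 7*sqrt(3)}, {-3/44, 35/6, 7*sqrt(3)}), ProductSet(Interval(5/8, 9/4), {-5/6, -3/44, 2*E}))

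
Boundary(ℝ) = ∅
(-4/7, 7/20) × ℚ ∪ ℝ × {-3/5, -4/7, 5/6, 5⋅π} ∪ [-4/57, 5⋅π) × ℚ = ((-4/7, 5⋅π) × ℚ) ∪ (ℝ × {-3/5, -4/7, 5/6, 5⋅π})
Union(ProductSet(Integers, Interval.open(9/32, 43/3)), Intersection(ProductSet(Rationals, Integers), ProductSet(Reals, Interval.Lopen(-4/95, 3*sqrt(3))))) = Union(ProductSet(Integers, Interval.open(9/32, 43/3)), ProductSet(Rationals, Range(0, 6, 1)))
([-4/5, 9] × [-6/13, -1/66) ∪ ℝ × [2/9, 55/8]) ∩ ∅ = ∅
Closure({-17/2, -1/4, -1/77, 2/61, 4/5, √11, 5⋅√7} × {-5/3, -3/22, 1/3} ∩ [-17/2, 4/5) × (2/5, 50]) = ∅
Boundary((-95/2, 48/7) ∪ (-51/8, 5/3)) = {-95/2, 48/7}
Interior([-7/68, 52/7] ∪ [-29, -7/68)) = (-29, 52/7)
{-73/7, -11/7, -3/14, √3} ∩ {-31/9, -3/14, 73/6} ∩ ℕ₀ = ∅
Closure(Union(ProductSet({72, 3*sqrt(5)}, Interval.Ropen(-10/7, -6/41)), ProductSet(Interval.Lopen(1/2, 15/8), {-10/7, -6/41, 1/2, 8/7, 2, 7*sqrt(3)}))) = Union(ProductSet({72, 3*sqrt(5)}, Interval(-10/7, -6/41)), ProductSet(Interval(1/2, 15/8), {-10/7, -6/41, 1/2, 8/7, 2, 7*sqrt(3)}))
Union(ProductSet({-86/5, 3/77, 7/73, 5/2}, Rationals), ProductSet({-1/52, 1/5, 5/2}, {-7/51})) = Union(ProductSet({-1/52, 1/5, 5/2}, {-7/51}), ProductSet({-86/5, 3/77, 7/73, 5/2}, Rationals))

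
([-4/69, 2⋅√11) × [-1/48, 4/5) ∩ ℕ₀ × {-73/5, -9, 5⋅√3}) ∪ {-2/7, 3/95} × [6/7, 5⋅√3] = {-2/7, 3/95} × [6/7, 5⋅√3]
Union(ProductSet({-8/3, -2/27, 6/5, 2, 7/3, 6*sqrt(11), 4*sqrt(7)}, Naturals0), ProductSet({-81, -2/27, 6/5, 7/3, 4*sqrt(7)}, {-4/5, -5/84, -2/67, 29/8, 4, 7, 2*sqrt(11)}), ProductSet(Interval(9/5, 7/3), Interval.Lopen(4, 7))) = Union(ProductSet({-81, -2/27, 6/5, 7/3, 4*sqrt(7)}, {-4/5, -5/84, -2/67, 29/8, 4, 7, 2*sqrt(11)}), ProductSet({-8/3, -2/27, 6/5, 2, 7/3, 6*sqrt(11), 4*sqrt(7)}, Naturals0), ProductSet(Interval(9/5, 7/3), Interval.Lopen(4, 7)))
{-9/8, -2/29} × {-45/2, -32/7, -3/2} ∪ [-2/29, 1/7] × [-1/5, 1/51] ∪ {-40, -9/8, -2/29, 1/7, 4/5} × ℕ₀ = ({-9/8, -2/29} × {-45/2, -32/7, -3/2}) ∪ ({-40, -9/8, -2/29, 1/7, 4/5} × ℕ₀) ∪ ([-2/29, 1/7] × [-1/5, 1/51])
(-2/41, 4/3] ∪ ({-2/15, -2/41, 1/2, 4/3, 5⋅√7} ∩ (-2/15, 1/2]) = [-2/41, 4/3]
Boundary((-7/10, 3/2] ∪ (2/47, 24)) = {-7/10, 24}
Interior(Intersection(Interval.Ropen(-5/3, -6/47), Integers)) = EmptySet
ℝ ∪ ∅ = ℝ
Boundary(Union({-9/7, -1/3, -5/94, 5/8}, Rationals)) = Reals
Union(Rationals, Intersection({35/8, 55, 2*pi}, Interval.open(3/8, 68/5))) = Union({2*pi}, Rationals)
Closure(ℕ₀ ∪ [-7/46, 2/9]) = [-7/46, 2/9] ∪ ℕ₀ ∪ (ℕ₀ \ (-7/46, 2/9))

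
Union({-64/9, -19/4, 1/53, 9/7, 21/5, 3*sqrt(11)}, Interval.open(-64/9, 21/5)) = Union({3*sqrt(11)}, Interval(-64/9, 21/5))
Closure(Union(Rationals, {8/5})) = Reals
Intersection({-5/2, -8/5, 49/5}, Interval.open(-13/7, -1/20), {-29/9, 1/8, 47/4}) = EmptySet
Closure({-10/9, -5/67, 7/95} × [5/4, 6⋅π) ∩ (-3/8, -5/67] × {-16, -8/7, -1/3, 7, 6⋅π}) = {-5/67} × {7}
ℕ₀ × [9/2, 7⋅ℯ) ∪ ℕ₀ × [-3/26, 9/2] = ℕ₀ × [-3/26, 7⋅ℯ)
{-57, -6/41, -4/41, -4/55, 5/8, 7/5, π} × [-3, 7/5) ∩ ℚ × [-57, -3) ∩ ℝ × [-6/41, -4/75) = ∅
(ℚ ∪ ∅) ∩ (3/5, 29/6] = ℚ ∩ (3/5, 29/6]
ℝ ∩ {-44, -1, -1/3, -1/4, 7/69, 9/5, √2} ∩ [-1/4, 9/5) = {-1/4, 7/69, √2}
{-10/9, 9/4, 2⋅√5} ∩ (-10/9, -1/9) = ∅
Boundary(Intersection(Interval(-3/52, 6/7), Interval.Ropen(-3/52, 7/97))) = {-3/52, 7/97}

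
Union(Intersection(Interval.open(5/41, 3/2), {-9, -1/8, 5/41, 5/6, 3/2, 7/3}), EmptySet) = {5/6}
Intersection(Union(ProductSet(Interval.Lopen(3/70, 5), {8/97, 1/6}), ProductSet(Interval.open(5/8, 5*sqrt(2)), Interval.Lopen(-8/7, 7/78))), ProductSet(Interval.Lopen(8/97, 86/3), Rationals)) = Union(ProductSet(Interval.Lopen(8/97, 5), {8/97, 1/6}), ProductSet(Interval.open(5/8, 5*sqrt(2)), Intersection(Interval.Lopen(-8/7, 7/78), Rationals)))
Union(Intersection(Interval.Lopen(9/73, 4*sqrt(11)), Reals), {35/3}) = Interval.Lopen(9/73, 4*sqrt(11))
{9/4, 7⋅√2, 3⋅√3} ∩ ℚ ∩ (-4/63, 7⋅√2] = {9/4}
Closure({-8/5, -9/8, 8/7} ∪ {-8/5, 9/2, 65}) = {-8/5, -9/8, 8/7, 9/2, 65}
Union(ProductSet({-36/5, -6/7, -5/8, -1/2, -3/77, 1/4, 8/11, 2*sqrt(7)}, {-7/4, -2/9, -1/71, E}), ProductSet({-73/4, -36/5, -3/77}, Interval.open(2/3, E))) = Union(ProductSet({-73/4, -36/5, -3/77}, Interval.open(2/3, E)), ProductSet({-36/5, -6/7, -5/8, -1/2, -3/77, 1/4, 8/11, 2*sqrt(7)}, {-7/4, -2/9, -1/71, E}))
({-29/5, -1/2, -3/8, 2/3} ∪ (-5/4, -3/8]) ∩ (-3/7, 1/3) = (-3/7, -3/8]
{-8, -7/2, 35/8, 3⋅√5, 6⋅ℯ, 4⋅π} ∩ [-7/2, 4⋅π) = {-7/2, 35/8, 3⋅√5}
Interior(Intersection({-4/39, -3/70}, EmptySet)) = EmptySet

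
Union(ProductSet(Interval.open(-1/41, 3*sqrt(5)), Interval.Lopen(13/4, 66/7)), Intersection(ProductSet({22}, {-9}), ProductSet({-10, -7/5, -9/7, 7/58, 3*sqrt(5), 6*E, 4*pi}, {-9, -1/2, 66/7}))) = ProductSet(Interval.open(-1/41, 3*sqrt(5)), Interval.Lopen(13/4, 66/7))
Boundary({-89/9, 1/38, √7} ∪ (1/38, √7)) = {-89/9, 1/38, √7}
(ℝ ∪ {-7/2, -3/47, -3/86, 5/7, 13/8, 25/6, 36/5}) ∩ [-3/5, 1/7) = [-3/5, 1/7)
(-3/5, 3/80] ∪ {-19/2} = {-19/2} ∪ (-3/5, 3/80]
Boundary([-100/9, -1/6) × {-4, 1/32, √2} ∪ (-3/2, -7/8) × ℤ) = ([-3/2, -7/8] × ℤ) ∪ ([-100/9, -1/6] × {-4, 1/32, √2})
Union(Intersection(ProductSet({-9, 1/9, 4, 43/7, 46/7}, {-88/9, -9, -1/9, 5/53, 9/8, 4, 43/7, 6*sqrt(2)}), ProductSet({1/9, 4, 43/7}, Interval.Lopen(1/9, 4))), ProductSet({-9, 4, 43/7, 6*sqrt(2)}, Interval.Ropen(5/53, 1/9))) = Union(ProductSet({1/9, 4, 43/7}, {9/8, 4}), ProductSet({-9, 4, 43/7, 6*sqrt(2)}, Interval.Ropen(5/53, 1/9)))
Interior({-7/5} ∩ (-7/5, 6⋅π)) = ∅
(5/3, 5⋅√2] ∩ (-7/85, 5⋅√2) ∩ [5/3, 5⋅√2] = (5/3, 5⋅√2)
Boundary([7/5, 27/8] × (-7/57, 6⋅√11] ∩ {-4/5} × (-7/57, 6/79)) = ∅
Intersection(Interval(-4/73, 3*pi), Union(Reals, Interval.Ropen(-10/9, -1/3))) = Interval(-4/73, 3*pi)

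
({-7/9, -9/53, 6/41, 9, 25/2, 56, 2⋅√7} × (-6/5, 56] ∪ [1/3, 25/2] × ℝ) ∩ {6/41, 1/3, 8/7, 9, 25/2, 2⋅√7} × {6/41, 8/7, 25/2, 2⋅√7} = {6/41, 1/3, 8/7, 9, 25/2, 2⋅√7} × {6/41, 8/7, 25/2, 2⋅√7}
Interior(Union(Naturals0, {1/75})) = EmptySet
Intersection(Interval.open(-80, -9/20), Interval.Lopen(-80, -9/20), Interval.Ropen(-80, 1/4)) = Interval.open(-80, -9/20)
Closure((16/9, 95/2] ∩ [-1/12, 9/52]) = ∅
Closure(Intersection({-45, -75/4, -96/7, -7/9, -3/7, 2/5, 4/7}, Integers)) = {-45}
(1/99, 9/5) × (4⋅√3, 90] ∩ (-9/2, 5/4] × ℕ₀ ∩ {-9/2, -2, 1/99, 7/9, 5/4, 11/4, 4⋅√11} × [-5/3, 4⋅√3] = ∅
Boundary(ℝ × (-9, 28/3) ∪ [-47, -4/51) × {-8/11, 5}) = ℝ × {-9, 28/3}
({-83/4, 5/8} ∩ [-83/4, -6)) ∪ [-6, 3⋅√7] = {-83/4} ∪ [-6, 3⋅√7]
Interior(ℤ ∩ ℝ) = ∅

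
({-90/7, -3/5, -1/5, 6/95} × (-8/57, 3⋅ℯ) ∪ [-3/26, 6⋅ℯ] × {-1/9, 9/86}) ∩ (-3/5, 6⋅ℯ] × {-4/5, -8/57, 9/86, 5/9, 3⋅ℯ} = ({-1/5, 6/95} × {9/86, 5/9}) ∪ ([-3/26, 6⋅ℯ] × {9/86})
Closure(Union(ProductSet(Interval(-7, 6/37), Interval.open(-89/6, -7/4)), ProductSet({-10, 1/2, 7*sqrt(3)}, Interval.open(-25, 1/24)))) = Union(ProductSet({-10, 1/2, 7*sqrt(3)}, Interval(-25, 1/24)), ProductSet(Interval(-7, 6/37), Interval(-89/6, -7/4)))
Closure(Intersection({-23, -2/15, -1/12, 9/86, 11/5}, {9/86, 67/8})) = {9/86}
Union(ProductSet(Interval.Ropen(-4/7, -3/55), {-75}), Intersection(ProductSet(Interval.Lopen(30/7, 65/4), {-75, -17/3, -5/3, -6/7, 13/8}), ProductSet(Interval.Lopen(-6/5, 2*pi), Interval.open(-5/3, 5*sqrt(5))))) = Union(ProductSet(Interval.Ropen(-4/7, -3/55), {-75}), ProductSet(Interval.Lopen(30/7, 2*pi), {-6/7, 13/8}))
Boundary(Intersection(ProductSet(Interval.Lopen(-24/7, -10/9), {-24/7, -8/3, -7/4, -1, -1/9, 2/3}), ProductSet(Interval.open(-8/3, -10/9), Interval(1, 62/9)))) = EmptySet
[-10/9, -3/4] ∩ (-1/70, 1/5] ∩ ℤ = ∅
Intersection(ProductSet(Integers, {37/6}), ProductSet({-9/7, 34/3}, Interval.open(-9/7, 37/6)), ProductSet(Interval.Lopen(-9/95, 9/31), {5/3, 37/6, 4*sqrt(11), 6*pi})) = EmptySet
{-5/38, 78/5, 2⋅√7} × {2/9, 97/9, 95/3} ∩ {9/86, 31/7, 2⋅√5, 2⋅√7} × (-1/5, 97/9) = {2⋅√7} × {2/9}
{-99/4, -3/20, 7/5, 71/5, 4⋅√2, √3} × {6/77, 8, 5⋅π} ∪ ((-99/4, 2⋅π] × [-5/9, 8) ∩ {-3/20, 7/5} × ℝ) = ({-3/20, 7/5} × [-5/9, 8)) ∪ ({-99/4, -3/20, 7/5, 71/5, 4⋅√2, √3} × {6/77, 8, 5⋅π})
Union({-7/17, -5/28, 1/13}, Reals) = Reals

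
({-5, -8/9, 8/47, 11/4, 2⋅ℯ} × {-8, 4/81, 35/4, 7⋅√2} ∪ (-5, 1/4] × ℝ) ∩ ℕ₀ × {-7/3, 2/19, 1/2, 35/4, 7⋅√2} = {0} × {-7/3, 2/19, 1/2, 35/4, 7⋅√2}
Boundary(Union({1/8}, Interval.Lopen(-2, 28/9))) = {-2, 28/9}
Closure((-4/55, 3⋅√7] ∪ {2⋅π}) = [-4/55, 3⋅√7]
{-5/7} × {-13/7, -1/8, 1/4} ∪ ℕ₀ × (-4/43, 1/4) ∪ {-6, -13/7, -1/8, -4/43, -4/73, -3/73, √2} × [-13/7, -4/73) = ({-5/7} × {-13/7, -1/8, 1/4}) ∪ (ℕ₀ × (-4/43, 1/4)) ∪ ({-6, -13/7, -1/8, -4/43, -4/73, -3/73, √2} × [-13/7, -4/73))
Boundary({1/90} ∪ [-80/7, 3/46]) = {-80/7, 3/46}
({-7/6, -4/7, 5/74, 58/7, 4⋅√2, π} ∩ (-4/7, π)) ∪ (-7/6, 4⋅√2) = (-7/6, 4⋅√2)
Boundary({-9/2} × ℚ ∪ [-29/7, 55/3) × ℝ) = {-9/2, -29/7, 55/3} × ℝ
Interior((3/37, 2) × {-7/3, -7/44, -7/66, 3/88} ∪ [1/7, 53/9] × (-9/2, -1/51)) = (1/7, 53/9) × (-9/2, -1/51)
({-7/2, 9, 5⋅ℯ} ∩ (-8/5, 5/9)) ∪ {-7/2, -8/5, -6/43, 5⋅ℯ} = {-7/2, -8/5, -6/43, 5⋅ℯ}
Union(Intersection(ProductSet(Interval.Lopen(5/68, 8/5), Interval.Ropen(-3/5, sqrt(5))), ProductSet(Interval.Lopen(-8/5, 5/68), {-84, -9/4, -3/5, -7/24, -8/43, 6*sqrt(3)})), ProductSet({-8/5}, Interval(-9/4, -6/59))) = ProductSet({-8/5}, Interval(-9/4, -6/59))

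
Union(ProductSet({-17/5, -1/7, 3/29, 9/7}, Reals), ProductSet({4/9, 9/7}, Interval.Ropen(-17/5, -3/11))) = Union(ProductSet({4/9, 9/7}, Interval.Ropen(-17/5, -3/11)), ProductSet({-17/5, -1/7, 3/29, 9/7}, Reals))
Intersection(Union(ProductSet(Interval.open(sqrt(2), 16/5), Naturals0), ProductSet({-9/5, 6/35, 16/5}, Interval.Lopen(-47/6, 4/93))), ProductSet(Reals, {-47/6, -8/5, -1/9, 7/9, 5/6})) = ProductSet({-9/5, 6/35, 16/5}, {-8/5, -1/9})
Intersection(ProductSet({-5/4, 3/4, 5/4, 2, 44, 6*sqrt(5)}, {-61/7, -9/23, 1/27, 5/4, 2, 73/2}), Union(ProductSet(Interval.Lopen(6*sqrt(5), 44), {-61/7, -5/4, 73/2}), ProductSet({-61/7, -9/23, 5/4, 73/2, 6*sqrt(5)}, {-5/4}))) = ProductSet({44}, {-61/7, 73/2})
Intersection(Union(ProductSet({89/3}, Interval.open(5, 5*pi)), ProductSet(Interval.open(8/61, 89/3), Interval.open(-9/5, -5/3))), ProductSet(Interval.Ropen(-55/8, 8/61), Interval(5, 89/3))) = EmptySet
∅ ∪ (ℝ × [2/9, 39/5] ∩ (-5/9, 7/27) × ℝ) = (-5/9, 7/27) × [2/9, 39/5]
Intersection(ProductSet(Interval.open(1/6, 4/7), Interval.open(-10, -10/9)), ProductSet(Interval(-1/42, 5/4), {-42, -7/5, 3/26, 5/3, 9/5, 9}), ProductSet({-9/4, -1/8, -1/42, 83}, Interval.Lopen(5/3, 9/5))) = EmptySet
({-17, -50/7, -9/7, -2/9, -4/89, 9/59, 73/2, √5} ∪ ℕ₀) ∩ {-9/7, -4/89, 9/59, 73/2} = {-9/7, -4/89, 9/59, 73/2}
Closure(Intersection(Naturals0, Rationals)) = Naturals0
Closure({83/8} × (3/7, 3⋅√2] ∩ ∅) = ∅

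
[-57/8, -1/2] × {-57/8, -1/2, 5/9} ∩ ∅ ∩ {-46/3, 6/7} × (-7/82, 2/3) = ∅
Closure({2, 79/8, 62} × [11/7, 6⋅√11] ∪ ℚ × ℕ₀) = (ℝ × ℕ₀) ∪ ({2, 79/8, 62} × [11/7, 6⋅√11])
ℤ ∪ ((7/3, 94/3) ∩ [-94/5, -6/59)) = ℤ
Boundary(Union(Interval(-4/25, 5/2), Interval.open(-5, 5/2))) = {-5, 5/2}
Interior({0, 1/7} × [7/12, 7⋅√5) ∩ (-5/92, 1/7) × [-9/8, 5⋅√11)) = ∅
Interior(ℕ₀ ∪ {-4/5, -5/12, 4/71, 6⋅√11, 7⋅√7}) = ∅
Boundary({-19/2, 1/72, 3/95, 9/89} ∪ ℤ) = ℤ ∪ {-19/2, 1/72, 3/95, 9/89}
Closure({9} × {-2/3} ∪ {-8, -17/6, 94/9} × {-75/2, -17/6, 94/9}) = ({9} × {-2/3}) ∪ ({-8, -17/6, 94/9} × {-75/2, -17/6, 94/9})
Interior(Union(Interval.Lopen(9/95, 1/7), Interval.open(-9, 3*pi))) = Interval.open(-9, 3*pi)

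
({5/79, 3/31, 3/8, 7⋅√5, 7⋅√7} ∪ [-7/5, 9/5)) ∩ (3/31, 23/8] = (3/31, 9/5)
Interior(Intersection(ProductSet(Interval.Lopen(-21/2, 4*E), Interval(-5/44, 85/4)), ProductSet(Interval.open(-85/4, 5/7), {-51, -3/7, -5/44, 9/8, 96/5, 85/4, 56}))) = EmptySet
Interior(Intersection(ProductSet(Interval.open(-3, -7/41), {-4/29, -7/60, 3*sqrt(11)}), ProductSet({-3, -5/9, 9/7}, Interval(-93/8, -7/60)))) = EmptySet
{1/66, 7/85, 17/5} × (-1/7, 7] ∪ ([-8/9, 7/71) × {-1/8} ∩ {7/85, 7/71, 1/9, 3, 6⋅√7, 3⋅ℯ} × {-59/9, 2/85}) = {1/66, 7/85, 17/5} × (-1/7, 7]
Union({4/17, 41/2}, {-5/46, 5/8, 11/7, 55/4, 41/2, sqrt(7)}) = {-5/46, 4/17, 5/8, 11/7, 55/4, 41/2, sqrt(7)}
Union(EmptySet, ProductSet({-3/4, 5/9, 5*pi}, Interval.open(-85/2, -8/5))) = ProductSet({-3/4, 5/9, 5*pi}, Interval.open(-85/2, -8/5))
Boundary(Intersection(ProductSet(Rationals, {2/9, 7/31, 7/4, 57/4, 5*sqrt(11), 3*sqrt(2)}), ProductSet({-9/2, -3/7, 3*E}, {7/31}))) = ProductSet({-9/2, -3/7}, {7/31})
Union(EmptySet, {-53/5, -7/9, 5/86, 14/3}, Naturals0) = Union({-53/5, -7/9, 5/86, 14/3}, Naturals0)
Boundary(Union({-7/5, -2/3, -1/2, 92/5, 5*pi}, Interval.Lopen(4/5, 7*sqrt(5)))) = {-7/5, -2/3, -1/2, 4/5, 92/5, 7*sqrt(5), 5*pi}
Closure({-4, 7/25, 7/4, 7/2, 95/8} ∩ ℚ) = {-4, 7/25, 7/4, 7/2, 95/8}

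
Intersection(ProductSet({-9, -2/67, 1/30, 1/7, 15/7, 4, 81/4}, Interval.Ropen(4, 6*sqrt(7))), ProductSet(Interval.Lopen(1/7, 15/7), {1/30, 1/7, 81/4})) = EmptySet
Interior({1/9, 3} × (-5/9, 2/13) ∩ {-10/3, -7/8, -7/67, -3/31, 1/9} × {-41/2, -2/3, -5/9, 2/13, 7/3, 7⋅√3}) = ∅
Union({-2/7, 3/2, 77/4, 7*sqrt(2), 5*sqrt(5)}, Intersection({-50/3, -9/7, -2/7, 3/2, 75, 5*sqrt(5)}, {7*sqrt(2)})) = {-2/7, 3/2, 77/4, 7*sqrt(2), 5*sqrt(5)}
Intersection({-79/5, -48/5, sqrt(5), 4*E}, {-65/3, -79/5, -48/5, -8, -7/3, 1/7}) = {-79/5, -48/5}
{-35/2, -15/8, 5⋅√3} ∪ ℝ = ℝ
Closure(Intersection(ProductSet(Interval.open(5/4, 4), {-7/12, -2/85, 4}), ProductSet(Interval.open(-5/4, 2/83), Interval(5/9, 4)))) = EmptySet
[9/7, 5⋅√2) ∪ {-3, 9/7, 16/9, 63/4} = {-3, 63/4} ∪ [9/7, 5⋅√2)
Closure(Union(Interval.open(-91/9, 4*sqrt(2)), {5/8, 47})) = Union({47}, Interval(-91/9, 4*sqrt(2)))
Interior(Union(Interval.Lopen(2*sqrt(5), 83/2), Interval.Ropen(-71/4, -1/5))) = Union(Interval.open(-71/4, -1/5), Interval.open(2*sqrt(5), 83/2))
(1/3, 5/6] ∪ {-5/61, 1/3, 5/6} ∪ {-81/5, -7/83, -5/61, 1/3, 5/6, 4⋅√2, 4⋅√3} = {-81/5, -7/83, -5/61, 4⋅√2, 4⋅√3} ∪ [1/3, 5/6]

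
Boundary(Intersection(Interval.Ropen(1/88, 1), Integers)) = EmptySet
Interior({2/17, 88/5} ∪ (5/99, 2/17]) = (5/99, 2/17)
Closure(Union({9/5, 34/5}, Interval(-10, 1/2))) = Union({9/5, 34/5}, Interval(-10, 1/2))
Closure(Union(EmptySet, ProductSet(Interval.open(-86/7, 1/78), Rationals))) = ProductSet(Interval(-86/7, 1/78), Reals)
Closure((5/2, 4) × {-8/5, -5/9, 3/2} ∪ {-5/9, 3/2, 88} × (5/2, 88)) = ({-5/9, 3/2, 88} × [5/2, 88]) ∪ ([5/2, 4] × {-8/5, -5/9, 3/2})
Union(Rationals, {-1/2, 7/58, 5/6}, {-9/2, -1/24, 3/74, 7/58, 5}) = Rationals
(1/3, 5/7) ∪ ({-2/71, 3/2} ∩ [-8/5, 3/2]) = {-2/71, 3/2} ∪ (1/3, 5/7)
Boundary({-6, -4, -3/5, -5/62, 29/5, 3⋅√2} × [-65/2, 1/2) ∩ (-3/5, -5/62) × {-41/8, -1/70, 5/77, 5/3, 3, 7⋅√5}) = ∅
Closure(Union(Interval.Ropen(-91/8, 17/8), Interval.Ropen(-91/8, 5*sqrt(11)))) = Interval(-91/8, 5*sqrt(11))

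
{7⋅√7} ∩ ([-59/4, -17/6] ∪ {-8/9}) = ∅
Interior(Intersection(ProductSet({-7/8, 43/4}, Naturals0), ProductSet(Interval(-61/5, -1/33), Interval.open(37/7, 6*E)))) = EmptySet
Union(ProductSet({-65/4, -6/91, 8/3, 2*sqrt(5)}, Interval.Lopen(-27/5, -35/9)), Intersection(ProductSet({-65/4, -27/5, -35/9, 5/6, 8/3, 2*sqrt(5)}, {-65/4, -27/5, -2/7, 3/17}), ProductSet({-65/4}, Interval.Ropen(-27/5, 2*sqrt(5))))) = Union(ProductSet({-65/4}, {-27/5, -2/7, 3/17}), ProductSet({-65/4, -6/91, 8/3, 2*sqrt(5)}, Interval.Lopen(-27/5, -35/9)))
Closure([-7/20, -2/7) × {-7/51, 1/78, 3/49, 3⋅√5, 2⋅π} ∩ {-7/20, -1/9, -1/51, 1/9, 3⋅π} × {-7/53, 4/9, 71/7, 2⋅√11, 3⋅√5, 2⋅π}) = {-7/20} × {3⋅√5, 2⋅π}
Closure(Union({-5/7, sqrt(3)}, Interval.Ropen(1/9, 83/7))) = Union({-5/7}, Interval(1/9, 83/7))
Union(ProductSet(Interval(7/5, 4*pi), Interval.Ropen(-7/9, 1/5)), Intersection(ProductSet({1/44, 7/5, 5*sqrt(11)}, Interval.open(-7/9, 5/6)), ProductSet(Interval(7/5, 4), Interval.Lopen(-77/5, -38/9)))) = ProductSet(Interval(7/5, 4*pi), Interval.Ropen(-7/9, 1/5))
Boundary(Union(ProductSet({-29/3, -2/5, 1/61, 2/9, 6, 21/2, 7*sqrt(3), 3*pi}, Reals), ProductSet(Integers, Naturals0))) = Union(ProductSet({-29/3, -2/5, 1/61, 2/9, 6, 21/2, 7*sqrt(3), 3*pi}, Reals), ProductSet(Integers, Naturals0))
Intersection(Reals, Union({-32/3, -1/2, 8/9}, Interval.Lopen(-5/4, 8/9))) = Union({-32/3}, Interval.Lopen(-5/4, 8/9))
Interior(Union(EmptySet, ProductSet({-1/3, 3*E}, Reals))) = EmptySet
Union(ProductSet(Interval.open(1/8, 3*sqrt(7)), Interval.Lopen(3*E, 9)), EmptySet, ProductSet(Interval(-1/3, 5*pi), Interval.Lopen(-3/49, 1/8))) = Union(ProductSet(Interval(-1/3, 5*pi), Interval.Lopen(-3/49, 1/8)), ProductSet(Interval.open(1/8, 3*sqrt(7)), Interval.Lopen(3*E, 9)))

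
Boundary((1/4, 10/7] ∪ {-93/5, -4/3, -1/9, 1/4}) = {-93/5, -4/3, -1/9, 1/4, 10/7}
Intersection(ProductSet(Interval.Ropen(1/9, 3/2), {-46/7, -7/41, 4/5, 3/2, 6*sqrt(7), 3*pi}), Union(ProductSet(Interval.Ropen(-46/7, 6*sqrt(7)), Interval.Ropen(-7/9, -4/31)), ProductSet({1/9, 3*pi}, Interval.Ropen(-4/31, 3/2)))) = Union(ProductSet({1/9}, {4/5}), ProductSet(Interval.Ropen(1/9, 3/2), {-7/41}))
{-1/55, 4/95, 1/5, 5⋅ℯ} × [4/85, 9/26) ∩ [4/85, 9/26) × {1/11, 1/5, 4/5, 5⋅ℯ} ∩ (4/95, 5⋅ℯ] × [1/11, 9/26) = {1/5} × {1/11, 1/5}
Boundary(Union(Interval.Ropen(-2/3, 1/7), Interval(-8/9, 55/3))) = {-8/9, 55/3}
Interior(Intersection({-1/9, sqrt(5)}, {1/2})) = EmptySet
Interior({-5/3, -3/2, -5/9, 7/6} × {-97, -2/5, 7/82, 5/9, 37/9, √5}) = ∅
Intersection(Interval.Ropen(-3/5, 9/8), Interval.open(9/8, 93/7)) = EmptySet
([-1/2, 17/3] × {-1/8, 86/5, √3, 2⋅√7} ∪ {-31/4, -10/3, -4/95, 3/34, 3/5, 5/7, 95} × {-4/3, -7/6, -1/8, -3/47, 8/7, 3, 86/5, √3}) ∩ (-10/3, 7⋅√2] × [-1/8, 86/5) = ({-4/95, 3/34, 3/5, 5/7} × {-1/8, -3/47, 8/7, 3, √3}) ∪ ([-1/2, 17/3] × {-1/8, √3, 2⋅√7})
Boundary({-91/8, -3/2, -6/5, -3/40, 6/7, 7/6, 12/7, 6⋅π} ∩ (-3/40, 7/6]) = {6/7, 7/6}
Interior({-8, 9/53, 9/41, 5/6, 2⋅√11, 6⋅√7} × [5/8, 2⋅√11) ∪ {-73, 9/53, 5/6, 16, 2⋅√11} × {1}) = ∅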